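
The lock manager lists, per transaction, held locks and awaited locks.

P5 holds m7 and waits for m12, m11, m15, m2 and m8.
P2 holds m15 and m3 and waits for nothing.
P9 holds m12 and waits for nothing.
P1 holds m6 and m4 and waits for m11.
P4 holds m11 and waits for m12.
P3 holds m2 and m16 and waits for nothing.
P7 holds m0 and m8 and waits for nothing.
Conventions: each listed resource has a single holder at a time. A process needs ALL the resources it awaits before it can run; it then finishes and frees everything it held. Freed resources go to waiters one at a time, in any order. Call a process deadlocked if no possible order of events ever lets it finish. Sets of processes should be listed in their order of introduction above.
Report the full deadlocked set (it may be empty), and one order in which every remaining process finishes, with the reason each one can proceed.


No process is deadlocked.
Key observation: the waits form no ring: some process can always run, and its releases unblock the others one by one.
A valid finishing order for the others: P3, P2, P7, P9, P4, P1, P5.
Verifying each step:
  P3 waits on nothing -> runs at once and releases m2 and m16
  P2 waits on nothing -> runs at once and releases m15 and m3
  P7 waits on nothing -> runs at once and releases m0 and m8
  P9 waits on nothing -> runs at once and releases m12
  run P4 (all its waits — m12 — are resolved); releases m11
  run P1 (all its waits — m11 — are resolved); releases m6 and m4
  run P5 (all its waits — m12, m11, m15, m2 and m8 — are resolved); releases m7


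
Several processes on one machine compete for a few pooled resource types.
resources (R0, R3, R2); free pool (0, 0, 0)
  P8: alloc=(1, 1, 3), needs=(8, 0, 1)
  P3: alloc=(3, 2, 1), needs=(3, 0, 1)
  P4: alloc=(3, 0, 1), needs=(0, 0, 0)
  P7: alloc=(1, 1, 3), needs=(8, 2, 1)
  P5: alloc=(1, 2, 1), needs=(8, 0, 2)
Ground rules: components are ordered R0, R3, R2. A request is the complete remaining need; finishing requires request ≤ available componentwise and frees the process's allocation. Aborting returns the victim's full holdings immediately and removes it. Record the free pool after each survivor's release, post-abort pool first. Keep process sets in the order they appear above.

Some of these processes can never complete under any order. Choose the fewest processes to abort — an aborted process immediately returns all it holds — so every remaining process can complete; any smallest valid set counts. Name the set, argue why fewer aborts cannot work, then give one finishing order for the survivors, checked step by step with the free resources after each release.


Minimum abort set: P8 and P5.
Key observation: before aborting P8 and P5, P7 was permanently blocked — no order could ever run it; afterwards it completes at step 3.
No one abort is enough; case by case: P8 alone leaves P7 blocked (short on R0); P3 alone leaves P8 blocked (short on R0); P4 alone leaves P8 blocked (short on R0); P7 alone leaves P8 blocked (short on R0); P5 alone leaves P8 blocked (short on R0).
Survivors finish in the order: P4, P3, P7. Check, step by step (pool after the aborts first):
  pool = (2, 3, 4)
  P4 needs (0, 0, 0) <= (2, 3, 4) -> finishes; pool += (3, 0, 1) = (5, 3, 5)
  P3 needs (3, 0, 1) <= (5, 3, 5) -> finishes; pool += (3, 2, 1) = (8, 5, 6)
  P7 needs (8, 2, 1) <= (8, 5, 6) -> finishes; pool += (1, 1, 3) = (9, 6, 9)


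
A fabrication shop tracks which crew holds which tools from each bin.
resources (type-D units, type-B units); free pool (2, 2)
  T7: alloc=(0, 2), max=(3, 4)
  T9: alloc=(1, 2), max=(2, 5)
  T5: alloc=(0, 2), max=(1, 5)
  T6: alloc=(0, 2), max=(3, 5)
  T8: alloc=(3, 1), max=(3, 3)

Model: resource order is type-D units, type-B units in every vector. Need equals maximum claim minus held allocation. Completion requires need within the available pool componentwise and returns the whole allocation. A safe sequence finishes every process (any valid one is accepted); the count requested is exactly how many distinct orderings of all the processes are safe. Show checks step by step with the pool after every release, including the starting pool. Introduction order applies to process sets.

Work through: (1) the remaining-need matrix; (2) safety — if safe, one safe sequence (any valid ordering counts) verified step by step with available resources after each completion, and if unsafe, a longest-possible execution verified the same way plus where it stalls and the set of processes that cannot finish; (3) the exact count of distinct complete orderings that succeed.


(1) Need matrix, components ordered type-D units, type-B units:
  T7: (3, 2)
  T9: (1, 3)
  T5: (1, 3)
  T6: (3, 3)
  T8: (0, 2)
(2) The state is SAFE; one workable sequence: T8, T9, T5, T6, T7.
Key observation: T8 marks the first exact bind of the order: its need (0, 2) fits the free (2, 2) with zero slack on a requested resource.
Walking it through:
  pool = (2, 2)
  run T8 (needs (0, 2), free (2, 2)); after release of (3, 1) the pool is (5, 3)
  run T9 (needs (1, 3), free (5, 3)); after release of (1, 2) the pool is (6, 5)
  run T5 (needs (1, 3), free (6, 5)); after release of (0, 2) the pool is (6, 7)
  run T6 (needs (3, 3), free (6, 7)); after release of (0, 2) the pool is (6, 9)
  run T7 (needs (3, 2), free (6, 9)); after release of (0, 2) the pool is (6, 11)
(3) Exactly 24 of the possible complete orderings are safe sequences.


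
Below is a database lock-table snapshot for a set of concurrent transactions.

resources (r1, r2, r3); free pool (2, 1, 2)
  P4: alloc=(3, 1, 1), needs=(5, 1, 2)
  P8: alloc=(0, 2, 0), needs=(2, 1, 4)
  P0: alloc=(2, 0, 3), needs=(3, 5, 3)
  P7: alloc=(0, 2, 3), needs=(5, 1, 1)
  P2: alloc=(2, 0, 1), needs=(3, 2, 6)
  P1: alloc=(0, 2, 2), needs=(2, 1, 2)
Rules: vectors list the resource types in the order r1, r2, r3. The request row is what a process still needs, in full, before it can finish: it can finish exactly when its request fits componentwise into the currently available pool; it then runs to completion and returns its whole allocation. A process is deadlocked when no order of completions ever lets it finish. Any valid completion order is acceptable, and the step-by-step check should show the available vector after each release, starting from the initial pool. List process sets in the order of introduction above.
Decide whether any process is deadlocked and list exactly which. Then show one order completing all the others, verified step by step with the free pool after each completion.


The deadlocked set is P4, P0, P7 and P2.
Key observation: after P1, P8 complete, (2, 5, 4) is the best the pool ever gets, yet each leftover process wants more r1.
One completion order for the rest: P1, P8. Check, step by step:
  pool = (2, 1, 2)
  P1 needs (2, 1, 2) <= (2, 1, 2) -> finishes; pool += (0, 2, 2) = (2, 3, 4)
  P8 needs (2, 1, 4) <= (2, 3, 4) -> finishes; pool += (0, 2, 0) = (2, 5, 4)
None of the blocked processes ever fits:
  P4 cannot run: need (5, 1, 2) vs free (2, 5, 4) (insufficient r1)
  P0 cannot run: need (3, 5, 3) vs free (2, 5, 4) (insufficient r1)
  P7 cannot run: need (5, 1, 1) vs free (2, 5, 4) (insufficient r1)
  P2 cannot run: need (3, 2, 6) vs free (2, 5, 4) (insufficient r1 and r3)


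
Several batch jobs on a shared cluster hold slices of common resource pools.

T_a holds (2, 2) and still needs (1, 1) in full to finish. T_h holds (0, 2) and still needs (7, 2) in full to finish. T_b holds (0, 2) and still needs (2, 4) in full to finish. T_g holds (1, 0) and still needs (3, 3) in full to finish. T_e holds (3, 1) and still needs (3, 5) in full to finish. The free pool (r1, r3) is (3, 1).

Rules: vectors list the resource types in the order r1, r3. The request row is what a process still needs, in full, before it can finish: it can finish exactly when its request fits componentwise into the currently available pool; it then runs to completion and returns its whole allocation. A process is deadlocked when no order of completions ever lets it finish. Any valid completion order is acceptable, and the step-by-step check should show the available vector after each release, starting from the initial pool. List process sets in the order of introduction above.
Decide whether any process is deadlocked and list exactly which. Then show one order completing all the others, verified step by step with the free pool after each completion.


Deadlocked: T_h, T_b and T_e.
Key observation: after T_a, T_g the pool peaks at (6, 3), and each blocked process is short somewhere: T_h on r1; T_b on r3; T_e on r3.
The rest can finish in the order T_a, T_g. Walking it through:
  pool = (3, 1)
  run T_a (needs (1, 1), free (3, 1)); after release of (2, 2) the pool is (5, 3)
  run T_g (needs (3, 3), free (5, 3)); after release of (1, 0) the pool is (6, 3)
The stuck group stays short no matter what:
  blocked: T_h wants (7, 2), pool (6, 3) — not enough r1
  blocked: T_b wants (2, 4), pool (6, 3) — not enough r3
  blocked: T_e wants (3, 5), pool (6, 3) — not enough r3


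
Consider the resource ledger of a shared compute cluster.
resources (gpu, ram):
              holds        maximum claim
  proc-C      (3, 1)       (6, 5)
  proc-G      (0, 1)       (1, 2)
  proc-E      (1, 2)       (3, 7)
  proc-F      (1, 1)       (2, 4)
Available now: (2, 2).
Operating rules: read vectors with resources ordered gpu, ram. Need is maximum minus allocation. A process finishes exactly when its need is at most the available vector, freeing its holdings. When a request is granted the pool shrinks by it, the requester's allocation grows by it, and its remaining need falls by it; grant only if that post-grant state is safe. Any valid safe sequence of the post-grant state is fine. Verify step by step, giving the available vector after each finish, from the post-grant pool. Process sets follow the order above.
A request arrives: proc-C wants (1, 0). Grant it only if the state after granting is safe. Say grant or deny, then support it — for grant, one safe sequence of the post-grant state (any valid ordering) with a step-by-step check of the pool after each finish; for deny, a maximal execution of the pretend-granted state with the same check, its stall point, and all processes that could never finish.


GRANT. The post-grant state is safe; one safe sequence: proc-G, proc-F, proc-C, proc-E.
Key observation: with (1, 2) left after the transfer, proc-G can run at once — the state stays safe.
Check on the post-grant state, step by step:
  pool = (1, 2)
  run proc-G (needs (1, 1), free (1, 2)); after release of (0, 1) the pool is (1, 3)
  run proc-F (needs (1, 3), free (1, 3)); after release of (1, 1) the pool is (2, 4)
  run proc-C (needs (2, 4), free (2, 4)); after release of (4, 1) the pool is (6, 5)
  run proc-E (needs (2, 5), free (6, 5)); after release of (1, 2) the pool is (7, 7)


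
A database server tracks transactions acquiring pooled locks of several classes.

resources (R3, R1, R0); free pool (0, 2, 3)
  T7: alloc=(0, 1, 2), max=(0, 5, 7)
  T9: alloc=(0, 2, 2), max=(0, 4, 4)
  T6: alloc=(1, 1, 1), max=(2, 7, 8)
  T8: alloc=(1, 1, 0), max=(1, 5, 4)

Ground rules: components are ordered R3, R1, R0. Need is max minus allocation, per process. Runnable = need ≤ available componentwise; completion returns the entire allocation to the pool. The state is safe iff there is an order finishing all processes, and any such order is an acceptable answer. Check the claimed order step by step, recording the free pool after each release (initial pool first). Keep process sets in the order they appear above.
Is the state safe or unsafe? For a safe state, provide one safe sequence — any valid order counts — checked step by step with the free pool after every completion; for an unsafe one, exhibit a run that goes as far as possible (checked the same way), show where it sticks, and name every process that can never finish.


SAFE, for example via the order T9, T8, T7, T6.
Key observation: T9 is the earliest step where a requested resource binds exactly: need (0, 2, 2), pool (0, 2, 3) at its turn.
Step-by-step check:
  pool = (0, 2, 3)
  T9: need (0, 2, 2) fits (0, 2, 3); releases (0, 2, 2), pool now (0, 4, 5)
  T8: need (0, 4, 4) fits (0, 4, 5); releases (1, 1, 0), pool now (1, 5, 5)
  T7: need (0, 4, 5) fits (1, 5, 5); releases (0, 1, 2), pool now (1, 6, 7)
  T6: need (1, 6, 7) fits (1, 6, 7); releases (1, 1, 1), pool now (2, 7, 8)


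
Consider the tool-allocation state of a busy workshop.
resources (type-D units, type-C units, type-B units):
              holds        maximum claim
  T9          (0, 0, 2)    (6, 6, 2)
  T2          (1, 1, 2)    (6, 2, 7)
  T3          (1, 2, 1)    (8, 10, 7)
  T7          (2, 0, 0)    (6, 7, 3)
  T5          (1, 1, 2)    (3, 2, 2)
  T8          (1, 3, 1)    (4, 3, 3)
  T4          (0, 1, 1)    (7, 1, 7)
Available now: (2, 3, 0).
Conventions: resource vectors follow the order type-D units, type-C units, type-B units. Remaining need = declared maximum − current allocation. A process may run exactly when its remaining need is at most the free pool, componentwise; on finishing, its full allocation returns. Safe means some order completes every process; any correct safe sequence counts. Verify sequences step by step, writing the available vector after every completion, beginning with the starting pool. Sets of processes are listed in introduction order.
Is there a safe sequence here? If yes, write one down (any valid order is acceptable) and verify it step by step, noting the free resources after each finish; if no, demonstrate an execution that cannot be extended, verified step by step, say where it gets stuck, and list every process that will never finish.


SAFE — a valid safe sequence is T5, T8, T7, T9, T2, T3, T4.
Key observation: reading the order forward, T5 is the first process whose need (2, 1, 0) meets the free pool (2, 3, 0) exactly on a resource it requests.
Verifying each step:
  pool = (2, 3, 0)
  T5: need (2, 1, 0) fits (2, 3, 0); releases (1, 1, 2), pool now (3, 4, 2)
  T8: need (3, 0, 2) fits (3, 4, 2); releases (1, 3, 1), pool now (4, 7, 3)
  T7: need (4, 7, 3) fits (4, 7, 3); releases (2, 0, 0), pool now (6, 7, 3)
  T9: need (6, 6, 0) fits (6, 7, 3); releases (0, 0, 2), pool now (6, 7, 5)
  T2: need (5, 1, 5) fits (6, 7, 5); releases (1, 1, 2), pool now (7, 8, 7)
  T3: need (7, 8, 6) fits (7, 8, 7); releases (1, 2, 1), pool now (8, 10, 8)
  T4: need (7, 0, 6) fits (8, 10, 8); releases (0, 1, 1), pool now (8, 11, 9)


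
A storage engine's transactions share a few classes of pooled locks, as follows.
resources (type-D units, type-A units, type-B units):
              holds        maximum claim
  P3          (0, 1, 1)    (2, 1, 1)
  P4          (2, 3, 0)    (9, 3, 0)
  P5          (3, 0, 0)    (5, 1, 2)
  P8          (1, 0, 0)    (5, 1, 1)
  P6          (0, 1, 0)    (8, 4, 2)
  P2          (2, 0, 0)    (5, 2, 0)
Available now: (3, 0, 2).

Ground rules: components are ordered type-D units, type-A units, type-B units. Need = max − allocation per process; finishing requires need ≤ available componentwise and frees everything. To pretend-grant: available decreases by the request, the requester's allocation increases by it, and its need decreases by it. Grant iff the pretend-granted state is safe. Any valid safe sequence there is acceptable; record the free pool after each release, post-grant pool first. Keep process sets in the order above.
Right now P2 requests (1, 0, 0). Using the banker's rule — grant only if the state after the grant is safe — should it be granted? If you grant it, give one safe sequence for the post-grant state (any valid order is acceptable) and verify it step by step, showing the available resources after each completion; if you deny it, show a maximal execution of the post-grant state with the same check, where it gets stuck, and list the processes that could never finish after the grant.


DENY — the pretend-granted state is unsafe.
Key observation: after P3, P5, P8 the pool peaks at (6, 1, 3), and each blocked process is short somewhere: P4 on type-D units; P6 on type-D units, type-A units; P2 on type-A units.
On the post-grant state, P3, P5, P8 is a maximal run — nothing extends it. Step-by-step check:
  pool = (2, 0, 2)
  run P3 (needs (2, 0, 0), free (2, 0, 2)); after release of (0, 1, 1) the pool is (2, 1, 3)
  run P5 (needs (2, 1, 2), free (2, 1, 3)); after release of (3, 0, 0) the pool is (5, 1, 3)
  run P8 (needs (4, 1, 1), free (5, 1, 3)); after release of (1, 0, 0) the pool is (6, 1, 3)
  P4 still needs (7, 0, 0) but only (6, 1, 3) is free — short on type-D units
  P6 still needs (8, 3, 2) but only (6, 1, 3) is free — short on type-D units and type-A units
  P2 still needs (2, 2, 0) but only (6, 1, 3) is free — short on type-A units
Post-grant, the permanently blocked set is P4, P6 and P2.


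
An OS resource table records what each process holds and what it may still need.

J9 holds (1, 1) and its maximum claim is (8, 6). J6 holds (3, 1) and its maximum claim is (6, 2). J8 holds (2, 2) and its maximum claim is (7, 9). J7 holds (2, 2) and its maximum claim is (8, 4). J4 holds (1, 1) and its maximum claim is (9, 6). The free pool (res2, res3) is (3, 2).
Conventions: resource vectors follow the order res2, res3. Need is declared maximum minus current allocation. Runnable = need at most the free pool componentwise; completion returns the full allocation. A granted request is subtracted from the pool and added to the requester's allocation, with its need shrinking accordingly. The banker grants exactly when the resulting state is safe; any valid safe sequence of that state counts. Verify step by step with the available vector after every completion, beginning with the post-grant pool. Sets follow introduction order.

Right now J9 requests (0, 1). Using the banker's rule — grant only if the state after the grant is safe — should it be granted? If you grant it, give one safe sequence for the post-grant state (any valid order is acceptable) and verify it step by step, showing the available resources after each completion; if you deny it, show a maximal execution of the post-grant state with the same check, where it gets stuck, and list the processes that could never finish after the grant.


GRANT — the state after the grant stays safe, e.g. via J6, J7, J9, J4, J8.
Key observation: with (3, 1) left after the transfer, J6 can run at once — the state stays safe.
Verifying the post-grant state step by step:
  pool = (3, 1)
  J6 needs (3, 1) <= (3, 1) -> finishes; pool += (3, 1) = (6, 2)
  J7 needs (6, 2) <= (6, 2) -> finishes; pool += (2, 2) = (8, 4)
  J9 needs (7, 4) <= (8, 4) -> finishes; pool += (1, 2) = (9, 6)
  J4 needs (8, 5) <= (9, 6) -> finishes; pool += (1, 1) = (10, 7)
  J8 needs (5, 7) <= (10, 7) -> finishes; pool += (2, 2) = (12, 9)


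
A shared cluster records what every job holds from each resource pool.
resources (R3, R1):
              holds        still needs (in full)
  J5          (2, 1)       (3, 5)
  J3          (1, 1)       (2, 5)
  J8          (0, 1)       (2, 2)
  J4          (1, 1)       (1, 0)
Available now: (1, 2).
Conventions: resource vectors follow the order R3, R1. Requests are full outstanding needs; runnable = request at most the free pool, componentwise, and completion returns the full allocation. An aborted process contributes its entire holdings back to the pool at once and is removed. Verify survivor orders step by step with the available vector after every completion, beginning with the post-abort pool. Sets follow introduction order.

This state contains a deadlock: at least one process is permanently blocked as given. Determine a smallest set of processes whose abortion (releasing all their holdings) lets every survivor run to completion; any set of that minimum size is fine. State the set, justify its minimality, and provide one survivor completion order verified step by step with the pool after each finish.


Minimum abort set: J5.
Key observation: aborting J5 returns (2, 1), and J3 — hopeless before — runs at step 3 with the returned capacity in the pool.
Minimality: the empty abort set fails — the state is deadlocked as it stands.
Survivors finish in the order: J4, J8, J3. Check, step by step (pool after the aborts first):
  pool = (3, 3)
  run J4 (needs (1, 0), free (3, 3)); after release of (1, 1) the pool is (4, 4)
  run J8 (needs (2, 2), free (4, 4)); after release of (0, 1) the pool is (4, 5)
  run J3 (needs (2, 5), free (4, 5)); after release of (1, 1) the pool is (5, 6)


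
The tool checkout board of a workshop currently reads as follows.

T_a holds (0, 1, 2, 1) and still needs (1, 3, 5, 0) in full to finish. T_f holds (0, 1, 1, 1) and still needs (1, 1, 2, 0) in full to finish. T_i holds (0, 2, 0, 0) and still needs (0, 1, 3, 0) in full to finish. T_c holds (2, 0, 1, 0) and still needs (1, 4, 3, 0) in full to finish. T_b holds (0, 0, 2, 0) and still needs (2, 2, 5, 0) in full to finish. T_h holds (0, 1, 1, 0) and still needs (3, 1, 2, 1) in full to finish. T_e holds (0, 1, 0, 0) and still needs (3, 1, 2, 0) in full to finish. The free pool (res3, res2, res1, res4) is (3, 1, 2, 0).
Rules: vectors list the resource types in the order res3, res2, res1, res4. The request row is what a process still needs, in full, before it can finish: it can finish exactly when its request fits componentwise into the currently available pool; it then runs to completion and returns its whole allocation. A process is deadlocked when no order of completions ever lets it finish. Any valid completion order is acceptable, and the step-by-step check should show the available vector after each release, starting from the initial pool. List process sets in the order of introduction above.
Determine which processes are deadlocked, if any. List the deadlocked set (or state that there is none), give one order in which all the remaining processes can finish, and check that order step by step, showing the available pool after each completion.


Nothing here is deadlocked.
Key observation: the pool covers T_f at once, and every later process fits after earlier releases.
A valid finishing order for the others: T_f, T_e, T_h, T_c, T_b, T_a, T_i. Walking it through:
  pool = (3, 1, 2, 0)
  T_f needs (1, 1, 2, 0) <= (3, 1, 2, 0) -> finishes; pool += (0, 1, 1, 1) = (3, 2, 3, 1)
  T_e needs (3, 1, 2, 0) <= (3, 2, 3, 1) -> finishes; pool += (0, 1, 0, 0) = (3, 3, 3, 1)
  T_h needs (3, 1, 2, 1) <= (3, 3, 3, 1) -> finishes; pool += (0, 1, 1, 0) = (3, 4, 4, 1)
  T_c needs (1, 4, 3, 0) <= (3, 4, 4, 1) -> finishes; pool += (2, 0, 1, 0) = (5, 4, 5, 1)
  T_b needs (2, 2, 5, 0) <= (5, 4, 5, 1) -> finishes; pool += (0, 0, 2, 0) = (5, 4, 7, 1)
  T_a needs (1, 3, 5, 0) <= (5, 4, 7, 1) -> finishes; pool += (0, 1, 2, 1) = (5, 5, 9, 2)
  T_i needs (0, 1, 3, 0) <= (5, 5, 9, 2) -> finishes; pool += (0, 2, 0, 0) = (5, 7, 9, 2)


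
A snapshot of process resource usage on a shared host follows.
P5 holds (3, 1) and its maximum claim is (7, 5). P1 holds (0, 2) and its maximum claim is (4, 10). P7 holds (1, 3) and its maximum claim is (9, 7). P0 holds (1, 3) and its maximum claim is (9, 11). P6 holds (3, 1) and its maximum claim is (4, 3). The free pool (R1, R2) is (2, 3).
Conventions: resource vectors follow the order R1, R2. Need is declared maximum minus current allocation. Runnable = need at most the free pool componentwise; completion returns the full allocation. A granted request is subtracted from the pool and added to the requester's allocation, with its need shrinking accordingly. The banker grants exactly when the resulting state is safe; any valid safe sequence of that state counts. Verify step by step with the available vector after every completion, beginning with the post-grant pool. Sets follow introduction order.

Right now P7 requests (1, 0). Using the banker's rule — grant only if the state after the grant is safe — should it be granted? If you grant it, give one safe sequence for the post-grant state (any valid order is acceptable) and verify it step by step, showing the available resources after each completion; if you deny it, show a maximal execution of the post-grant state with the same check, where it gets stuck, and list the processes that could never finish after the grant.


GRANT. The post-grant state is safe; one safe sequence: P6, P5, P7, P0, P1.
Key observation: even at the reduced pool (1, 3), P6 fits immediately, so safety survives the grant.
Check on the post-grant state, step by step:
  pool = (1, 3)
  P6: need (1, 2) fits (1, 3); releases (3, 1), pool now (4, 4)
  P5: need (4, 4) fits (4, 4); releases (3, 1), pool now (7, 5)
  P7: need (7, 4) fits (7, 5); releases (2, 3), pool now (9, 8)
  P0: need (8, 8) fits (9, 8); releases (1, 3), pool now (10, 11)
  P1: need (4, 8) fits (10, 11); releases (0, 2), pool now (10, 13)


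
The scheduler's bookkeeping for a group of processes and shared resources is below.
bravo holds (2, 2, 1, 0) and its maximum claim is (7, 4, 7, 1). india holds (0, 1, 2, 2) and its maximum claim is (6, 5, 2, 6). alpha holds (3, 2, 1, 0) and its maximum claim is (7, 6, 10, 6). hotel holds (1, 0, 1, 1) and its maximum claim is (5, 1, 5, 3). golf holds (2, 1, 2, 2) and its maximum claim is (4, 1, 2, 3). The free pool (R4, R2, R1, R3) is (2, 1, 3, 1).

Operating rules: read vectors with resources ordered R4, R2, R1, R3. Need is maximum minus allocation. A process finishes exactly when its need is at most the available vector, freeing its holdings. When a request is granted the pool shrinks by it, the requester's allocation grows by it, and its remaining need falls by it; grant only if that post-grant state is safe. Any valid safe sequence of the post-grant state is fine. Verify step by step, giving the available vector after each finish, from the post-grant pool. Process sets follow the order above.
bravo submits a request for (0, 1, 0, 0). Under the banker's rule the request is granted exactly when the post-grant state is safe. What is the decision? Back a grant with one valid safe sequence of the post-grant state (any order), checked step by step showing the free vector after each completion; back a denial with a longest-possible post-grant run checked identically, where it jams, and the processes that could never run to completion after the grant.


GRANT — the state after the grant stays safe, e.g. via golf, hotel, bravo, india, alpha.
Key observation: the grant leaves (2, 0, 3, 1) free — enough for golf, whose release restarts the cascade.
Check on the post-grant state, step by step:
  pool = (2, 0, 3, 1)
  run golf (needs (2, 0, 0, 1), free (2, 0, 3, 1)); after release of (2, 1, 2, 2) the pool is (4, 1, 5, 3)
  run hotel (needs (4, 1, 4, 2), free (4, 1, 5, 3)); after release of (1, 0, 1, 1) the pool is (5, 1, 6, 4)
  run bravo (needs (5, 1, 6, 1), free (5, 1, 6, 4)); after release of (2, 3, 1, 0) the pool is (7, 4, 7, 4)
  run india (needs (6, 4, 0, 4), free (7, 4, 7, 4)); after release of (0, 1, 2, 2) the pool is (7, 5, 9, 6)
  run alpha (needs (4, 4, 9, 6), free (7, 5, 9, 6)); after release of (3, 2, 1, 0) the pool is (10, 7, 10, 6)


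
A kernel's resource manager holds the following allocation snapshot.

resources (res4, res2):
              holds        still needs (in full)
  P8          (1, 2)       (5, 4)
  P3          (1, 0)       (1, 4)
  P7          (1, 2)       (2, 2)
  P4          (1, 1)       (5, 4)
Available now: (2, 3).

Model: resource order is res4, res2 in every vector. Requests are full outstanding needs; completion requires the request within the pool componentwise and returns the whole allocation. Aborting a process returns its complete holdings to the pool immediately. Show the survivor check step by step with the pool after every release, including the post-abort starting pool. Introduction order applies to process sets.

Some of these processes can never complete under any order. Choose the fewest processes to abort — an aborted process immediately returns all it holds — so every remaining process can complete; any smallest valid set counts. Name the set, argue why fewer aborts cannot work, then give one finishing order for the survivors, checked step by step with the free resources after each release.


The answer: abort P4.
Key observation: P8 had no path to completion before; after the abort of P4 ((1, 1) returned), step 3 is where it fits.
No smaller set exists: with zero aborts the deadlock remains.
One survivor order: P3, P7, P8. Check, step by step (post-abort pool first):
  pool = (3, 4)
  P3 needs (1, 4) <= (3, 4) -> finishes; pool += (1, 0) = (4, 4)
  P7 needs (2, 2) <= (4, 4) -> finishes; pool += (1, 2) = (5, 6)
  P8 needs (5, 4) <= (5, 6) -> finishes; pool += (1, 2) = (6, 8)


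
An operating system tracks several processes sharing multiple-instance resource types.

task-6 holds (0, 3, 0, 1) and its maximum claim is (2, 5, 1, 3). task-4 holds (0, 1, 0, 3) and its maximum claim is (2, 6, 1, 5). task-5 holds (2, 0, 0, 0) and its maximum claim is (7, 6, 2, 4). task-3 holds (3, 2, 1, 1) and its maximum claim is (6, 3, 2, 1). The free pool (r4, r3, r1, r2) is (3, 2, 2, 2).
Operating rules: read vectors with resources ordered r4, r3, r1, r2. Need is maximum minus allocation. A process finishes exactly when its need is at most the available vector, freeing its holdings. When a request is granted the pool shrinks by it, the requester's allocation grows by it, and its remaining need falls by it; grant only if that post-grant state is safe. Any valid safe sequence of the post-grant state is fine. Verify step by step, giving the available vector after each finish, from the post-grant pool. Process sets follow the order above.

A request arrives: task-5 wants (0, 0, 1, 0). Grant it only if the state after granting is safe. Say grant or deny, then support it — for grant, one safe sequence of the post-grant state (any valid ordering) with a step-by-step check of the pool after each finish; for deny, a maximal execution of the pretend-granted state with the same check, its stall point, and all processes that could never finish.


GRANT — the state after the grant stays safe, e.g. via task-6, task-3, task-4, task-5.
Key observation: even at the reduced pool (3, 2, 1, 2), task-6 fits immediately, so safety survives the grant.
Step-by-step check of the post-grant state:
  pool = (3, 2, 1, 2)
  task-6: need (2, 2, 1, 2) fits (3, 2, 1, 2); releases (0, 3, 0, 1), pool now (3, 5, 1, 3)
  task-3: need (3, 1, 1, 0) fits (3, 5, 1, 3); releases (3, 2, 1, 1), pool now (6, 7, 2, 4)
  task-4: need (2, 5, 1, 2) fits (6, 7, 2, 4); releases (0, 1, 0, 3), pool now (6, 8, 2, 7)
  task-5: need (5, 6, 1, 4) fits (6, 8, 2, 7); releases (2, 0, 1, 0), pool now (8, 8, 3, 7)


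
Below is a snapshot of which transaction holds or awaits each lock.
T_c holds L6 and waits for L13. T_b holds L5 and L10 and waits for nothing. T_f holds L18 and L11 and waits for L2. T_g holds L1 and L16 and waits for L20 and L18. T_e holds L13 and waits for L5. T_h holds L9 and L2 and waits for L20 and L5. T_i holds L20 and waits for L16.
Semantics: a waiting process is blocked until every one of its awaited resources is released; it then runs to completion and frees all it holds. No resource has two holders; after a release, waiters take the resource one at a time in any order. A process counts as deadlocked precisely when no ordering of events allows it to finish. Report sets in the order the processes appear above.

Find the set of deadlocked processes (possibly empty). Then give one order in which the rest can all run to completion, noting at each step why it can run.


Deadlocked: T_f, T_g, T_h and T_i.
Key observation: the loop T_f -> T_h -> T_i -> T_g -> T_f blocks itself forever; no other process is dragged down with it.
One completion order for the rest: T_b, T_e, T_c.
Walking it through:
  T_b: no waits; runs immediately, freeing L5 and L10
  run T_e (all its waits — L5 — are resolved); releases L13
  run T_c (all its waits — L13 — are resolved); releases L6


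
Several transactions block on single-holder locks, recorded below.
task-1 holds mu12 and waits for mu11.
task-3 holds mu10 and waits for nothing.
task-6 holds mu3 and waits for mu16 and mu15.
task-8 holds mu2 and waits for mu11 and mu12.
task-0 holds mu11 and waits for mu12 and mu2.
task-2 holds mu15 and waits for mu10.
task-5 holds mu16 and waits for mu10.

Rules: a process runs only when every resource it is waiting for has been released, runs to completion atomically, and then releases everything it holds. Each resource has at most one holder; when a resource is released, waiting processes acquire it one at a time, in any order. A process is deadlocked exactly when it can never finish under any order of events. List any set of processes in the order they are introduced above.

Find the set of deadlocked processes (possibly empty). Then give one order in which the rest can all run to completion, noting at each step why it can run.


Deadlocked: task-1, task-8 and task-0.
Key observation: the cycle task-1 -> task-0 -> task-1 can never break — each member waits on the next; task-8 is caught in further circular waits.
The rest can finish in the order task-3, task-5, task-2, task-6.
Step-by-step check:
  run task-3 (it waits on nothing); releases mu10
  run task-5 (all its waits — mu10 — are resolved); releases mu16
  run task-2 (all its waits — mu10 — are resolved); releases mu15
  run task-6 (all its waits — mu16 and mu15 — are resolved); releases mu3


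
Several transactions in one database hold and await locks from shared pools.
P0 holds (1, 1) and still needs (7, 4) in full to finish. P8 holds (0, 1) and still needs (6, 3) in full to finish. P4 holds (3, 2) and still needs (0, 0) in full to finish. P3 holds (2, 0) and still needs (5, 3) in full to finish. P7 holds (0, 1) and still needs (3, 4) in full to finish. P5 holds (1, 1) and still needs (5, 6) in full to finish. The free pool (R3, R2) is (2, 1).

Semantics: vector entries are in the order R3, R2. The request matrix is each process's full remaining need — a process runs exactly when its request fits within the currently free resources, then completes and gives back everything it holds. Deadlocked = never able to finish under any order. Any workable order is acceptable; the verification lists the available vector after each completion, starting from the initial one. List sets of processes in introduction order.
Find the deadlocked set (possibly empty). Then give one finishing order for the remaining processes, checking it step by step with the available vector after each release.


The deadlocked set is empty.
Key observation: P4 leads a chain of completions in which each release enables another process.
One completion order for the rest: P4, P3, P8, P7, P0, P5. Walking it through:
  pool = (2, 1)
  P4 needs (0, 0) <= (2, 1) -> finishes; pool += (3, 2) = (5, 3)
  P3 needs (5, 3) <= (5, 3) -> finishes; pool += (2, 0) = (7, 3)
  P8 needs (6, 3) <= (7, 3) -> finishes; pool += (0, 1) = (7, 4)
  P7 needs (3, 4) <= (7, 4) -> finishes; pool += (0, 1) = (7, 5)
  P0 needs (7, 4) <= (7, 5) -> finishes; pool += (1, 1) = (8, 6)
  P5 needs (5, 6) <= (8, 6) -> finishes; pool += (1, 1) = (9, 7)


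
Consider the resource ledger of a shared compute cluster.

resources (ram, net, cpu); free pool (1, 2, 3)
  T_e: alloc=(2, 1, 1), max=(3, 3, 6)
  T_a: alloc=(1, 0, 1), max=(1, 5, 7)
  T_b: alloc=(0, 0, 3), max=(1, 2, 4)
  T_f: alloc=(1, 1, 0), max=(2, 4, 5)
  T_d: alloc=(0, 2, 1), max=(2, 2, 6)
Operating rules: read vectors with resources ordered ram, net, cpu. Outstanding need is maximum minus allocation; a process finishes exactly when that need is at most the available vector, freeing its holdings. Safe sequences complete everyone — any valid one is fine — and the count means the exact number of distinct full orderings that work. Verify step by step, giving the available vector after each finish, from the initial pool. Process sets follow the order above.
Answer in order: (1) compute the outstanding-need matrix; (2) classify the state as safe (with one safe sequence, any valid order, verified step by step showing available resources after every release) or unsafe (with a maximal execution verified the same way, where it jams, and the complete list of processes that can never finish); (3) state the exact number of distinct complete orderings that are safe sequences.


(1) Remaining need (order ram, net, cpu):
  T_e: (1, 2, 5)
  T_a: (0, 5, 6)
  T_b: (1, 2, 1)
  T_f: (1, 3, 5)
  T_d: (2, 0, 5)
(2) SAFE. One safe sequence: T_b, T_e, T_f, T_d, T_a.
Key observation: at T_b the run first touches a limit — (1, 2, 1) against (1, 2, 3), exact on a resource it actually requests.
Step-by-step check:
  pool = (1, 2, 3)
  run T_b (needs (1, 2, 1), free (1, 2, 3)); after release of (0, 0, 3) the pool is (1, 2, 6)
  run T_e (needs (1, 2, 5), free (1, 2, 6)); after release of (2, 1, 1) the pool is (3, 3, 7)
  run T_f (needs (1, 3, 5), free (3, 3, 7)); after release of (1, 1, 0) the pool is (4, 4, 7)
  run T_d (needs (2, 0, 5), free (4, 4, 7)); after release of (0, 2, 1) the pool is (4, 6, 8)
  run T_a (needs (0, 5, 6), free (4, 6, 8)); after release of (1, 0, 1) the pool is (5, 6, 9)
(3) Precisely 3 of the possible complete orderings are safe sequences.


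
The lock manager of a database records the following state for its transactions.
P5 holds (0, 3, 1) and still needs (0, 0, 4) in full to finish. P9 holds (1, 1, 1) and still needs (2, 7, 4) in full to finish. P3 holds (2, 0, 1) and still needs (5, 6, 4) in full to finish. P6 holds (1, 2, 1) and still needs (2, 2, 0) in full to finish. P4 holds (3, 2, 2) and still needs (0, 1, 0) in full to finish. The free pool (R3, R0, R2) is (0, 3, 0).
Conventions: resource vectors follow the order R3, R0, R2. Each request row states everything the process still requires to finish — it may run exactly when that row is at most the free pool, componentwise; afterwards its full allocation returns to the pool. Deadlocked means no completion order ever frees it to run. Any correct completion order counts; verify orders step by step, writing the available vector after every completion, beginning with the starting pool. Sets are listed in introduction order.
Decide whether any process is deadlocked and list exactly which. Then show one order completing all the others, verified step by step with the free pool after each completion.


Deadlocked: P5, P9 and P3.
Key observation: the pool after P4, P6 is (4, 7, 3); every surviving request exceeds it in R2, so progress ends there.
One completion order for the rest: P4, P6. Step-by-step check:
  pool = (0, 3, 0)
  run P4 (needs (0, 1, 0), free (0, 3, 0)); after release of (3, 2, 2) the pool is (3, 5, 2)
  run P6 (needs (2, 2, 0), free (3, 5, 2)); after release of (1, 2, 1) the pool is (4, 7, 3)
The blocked processes can never fit:
  blocked: P5 wants (0, 0, 4), pool (4, 7, 3) — not enough R2
  blocked: P9 wants (2, 7, 4), pool (4, 7, 3) — not enough R2
  blocked: P3 wants (5, 6, 4), pool (4, 7, 3) — not enough R3 and R2


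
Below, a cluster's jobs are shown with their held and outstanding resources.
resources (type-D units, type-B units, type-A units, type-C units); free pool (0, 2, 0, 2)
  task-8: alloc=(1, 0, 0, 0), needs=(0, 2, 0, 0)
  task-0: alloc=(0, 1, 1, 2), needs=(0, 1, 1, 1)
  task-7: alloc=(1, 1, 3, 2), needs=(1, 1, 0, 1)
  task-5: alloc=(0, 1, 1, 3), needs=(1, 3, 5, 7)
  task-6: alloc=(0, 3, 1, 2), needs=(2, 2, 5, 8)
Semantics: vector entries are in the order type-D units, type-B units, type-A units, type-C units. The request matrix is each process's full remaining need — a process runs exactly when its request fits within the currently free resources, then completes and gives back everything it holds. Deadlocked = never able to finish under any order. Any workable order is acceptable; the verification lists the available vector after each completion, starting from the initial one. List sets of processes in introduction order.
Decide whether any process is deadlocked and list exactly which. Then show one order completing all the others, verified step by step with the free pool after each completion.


The deadlocked set is task-5 and task-6.
Key observation: the pool after task-8, task-7, task-0 is (2, 4, 4, 6); every surviving request exceeds it in type-A units, so progress ends there.
The rest can finish in the order task-8, task-7, task-0. Walking it through:
  pool = (0, 2, 0, 2)
  task-8 needs (0, 2, 0, 0) <= (0, 2, 0, 2) -> finishes; pool += (1, 0, 0, 0) = (1, 2, 0, 2)
  task-7 needs (1, 1, 0, 1) <= (1, 2, 0, 2) -> finishes; pool += (1, 1, 3, 2) = (2, 3, 3, 4)
  task-0 needs (0, 1, 1, 1) <= (2, 3, 3, 4) -> finishes; pool += (0, 1, 1, 2) = (2, 4, 4, 6)
The blocked processes can never fit:
  task-5 still needs (1, 3, 5, 7) but only (2, 4, 4, 6) is free — short on type-A units and type-C units
  task-6 still needs (2, 2, 5, 8) but only (2, 4, 4, 6) is free — short on type-A units and type-C units
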